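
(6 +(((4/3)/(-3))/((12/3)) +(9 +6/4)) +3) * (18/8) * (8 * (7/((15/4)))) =9772/15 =651.47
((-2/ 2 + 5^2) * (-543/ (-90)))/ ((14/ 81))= 29322/ 35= 837.77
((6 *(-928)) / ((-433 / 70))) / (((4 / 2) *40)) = 4872 / 433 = 11.25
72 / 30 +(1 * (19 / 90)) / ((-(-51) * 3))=33067 / 13770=2.40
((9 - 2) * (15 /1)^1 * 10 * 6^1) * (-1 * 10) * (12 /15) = -50400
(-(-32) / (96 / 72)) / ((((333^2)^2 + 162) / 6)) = 16 / 1366263387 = 0.00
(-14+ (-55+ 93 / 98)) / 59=-6669 / 5782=-1.15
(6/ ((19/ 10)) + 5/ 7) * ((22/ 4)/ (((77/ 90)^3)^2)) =136846057500000/ 2520016050167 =54.30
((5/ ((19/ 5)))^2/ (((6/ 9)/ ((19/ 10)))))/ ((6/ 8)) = 125/ 19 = 6.58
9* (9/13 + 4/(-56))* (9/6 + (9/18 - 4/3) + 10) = 5424/91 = 59.60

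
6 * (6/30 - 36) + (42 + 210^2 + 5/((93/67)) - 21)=43909.80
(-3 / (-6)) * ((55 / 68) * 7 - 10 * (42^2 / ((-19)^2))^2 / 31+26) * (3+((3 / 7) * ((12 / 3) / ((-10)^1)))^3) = 845195899584207 / 23556954281000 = 35.88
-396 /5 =-79.20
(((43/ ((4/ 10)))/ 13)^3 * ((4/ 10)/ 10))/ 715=79507/ 2513368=0.03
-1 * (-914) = 914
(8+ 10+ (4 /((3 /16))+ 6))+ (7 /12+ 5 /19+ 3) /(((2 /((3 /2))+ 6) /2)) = 46.38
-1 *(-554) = 554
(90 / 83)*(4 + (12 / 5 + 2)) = 756 / 83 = 9.11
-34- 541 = -575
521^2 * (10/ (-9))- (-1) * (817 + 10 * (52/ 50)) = -13534817/ 45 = -300773.71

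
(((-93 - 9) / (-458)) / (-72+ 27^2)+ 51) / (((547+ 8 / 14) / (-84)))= -501312728 / 64076261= -7.82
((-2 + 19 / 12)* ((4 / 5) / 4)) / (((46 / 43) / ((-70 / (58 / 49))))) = 73745 / 16008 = 4.61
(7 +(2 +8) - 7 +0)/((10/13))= 13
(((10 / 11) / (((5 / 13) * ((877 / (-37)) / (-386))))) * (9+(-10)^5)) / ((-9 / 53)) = 1967882474636 / 86823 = 22665451.26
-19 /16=-1.19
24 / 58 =12 / 29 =0.41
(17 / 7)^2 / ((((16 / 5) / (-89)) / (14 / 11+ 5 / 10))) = -5015595 / 17248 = -290.79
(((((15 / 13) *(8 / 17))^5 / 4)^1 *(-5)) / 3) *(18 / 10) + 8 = 4198801320808 / 527182965101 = 7.96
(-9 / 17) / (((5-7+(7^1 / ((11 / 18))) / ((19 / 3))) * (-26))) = -1881 / 17680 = -0.11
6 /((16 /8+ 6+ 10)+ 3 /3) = 6 /19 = 0.32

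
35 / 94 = 0.37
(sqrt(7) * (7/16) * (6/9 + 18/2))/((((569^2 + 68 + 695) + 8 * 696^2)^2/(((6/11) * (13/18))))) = 2639 * sqrt(7)/27939790805895936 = 0.00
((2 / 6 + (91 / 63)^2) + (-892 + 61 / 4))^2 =80249258089 / 104976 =764453.38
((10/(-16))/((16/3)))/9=-5/384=-0.01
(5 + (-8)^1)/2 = -3/2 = -1.50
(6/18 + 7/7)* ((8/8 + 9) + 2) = 16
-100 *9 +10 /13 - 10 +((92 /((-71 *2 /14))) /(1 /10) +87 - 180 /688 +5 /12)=-108681971 /119067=-912.78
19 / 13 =1.46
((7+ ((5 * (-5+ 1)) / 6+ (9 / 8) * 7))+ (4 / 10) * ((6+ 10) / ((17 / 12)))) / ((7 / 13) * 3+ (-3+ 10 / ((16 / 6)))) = 425893 / 62730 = 6.79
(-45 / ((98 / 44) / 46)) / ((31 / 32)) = -1457280 / 1519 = -959.37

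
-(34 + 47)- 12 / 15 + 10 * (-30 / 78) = -5567 / 65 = -85.65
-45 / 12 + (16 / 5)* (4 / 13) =-719 / 260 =-2.77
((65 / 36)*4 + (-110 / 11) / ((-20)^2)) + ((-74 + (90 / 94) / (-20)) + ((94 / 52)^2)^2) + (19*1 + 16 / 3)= -30772641631 / 966504240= -31.84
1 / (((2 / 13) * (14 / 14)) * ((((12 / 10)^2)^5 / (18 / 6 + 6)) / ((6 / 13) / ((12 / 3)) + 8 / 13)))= 185546875 / 26873856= 6.90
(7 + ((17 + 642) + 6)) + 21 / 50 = 33621 / 50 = 672.42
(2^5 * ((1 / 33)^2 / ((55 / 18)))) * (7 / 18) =0.00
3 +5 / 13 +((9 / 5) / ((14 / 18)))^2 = 139193 / 15925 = 8.74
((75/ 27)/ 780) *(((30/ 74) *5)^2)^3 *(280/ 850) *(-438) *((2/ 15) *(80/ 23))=-215578125000000/ 13041587336947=-16.53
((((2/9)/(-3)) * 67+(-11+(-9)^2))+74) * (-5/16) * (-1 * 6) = 9385/36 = 260.69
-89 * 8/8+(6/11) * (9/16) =-88.69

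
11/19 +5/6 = 161/114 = 1.41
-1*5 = -5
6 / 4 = 3 / 2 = 1.50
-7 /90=-0.08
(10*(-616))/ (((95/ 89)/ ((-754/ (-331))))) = -82674592/ 6289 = -13145.90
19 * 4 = 76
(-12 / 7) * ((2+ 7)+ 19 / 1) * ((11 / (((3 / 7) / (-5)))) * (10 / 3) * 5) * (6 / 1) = 616000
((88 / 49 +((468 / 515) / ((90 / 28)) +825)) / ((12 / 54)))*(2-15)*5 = -12209727699 / 50470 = -241920.50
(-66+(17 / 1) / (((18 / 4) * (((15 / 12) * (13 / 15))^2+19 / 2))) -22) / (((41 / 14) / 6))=-11315808 / 63017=-179.57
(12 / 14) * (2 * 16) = 192 / 7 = 27.43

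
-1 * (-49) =49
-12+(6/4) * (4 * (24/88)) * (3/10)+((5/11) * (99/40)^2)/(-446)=-18078153/1569920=-11.52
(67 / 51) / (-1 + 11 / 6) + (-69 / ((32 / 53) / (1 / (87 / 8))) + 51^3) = 1307850789 / 9860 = 132642.07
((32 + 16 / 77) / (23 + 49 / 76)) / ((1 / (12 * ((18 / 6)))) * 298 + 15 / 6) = 565440 / 4473931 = 0.13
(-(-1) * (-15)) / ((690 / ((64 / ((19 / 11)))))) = -0.81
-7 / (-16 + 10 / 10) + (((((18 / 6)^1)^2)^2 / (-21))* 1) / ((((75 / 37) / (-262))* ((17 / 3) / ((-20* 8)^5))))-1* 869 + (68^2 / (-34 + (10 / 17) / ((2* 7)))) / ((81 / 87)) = -598893091233807011788 / 64918665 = -9225283533384.54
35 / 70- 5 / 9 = -1 / 18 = -0.06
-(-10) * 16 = 160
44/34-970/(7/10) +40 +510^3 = 15785309014/119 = 132649655.58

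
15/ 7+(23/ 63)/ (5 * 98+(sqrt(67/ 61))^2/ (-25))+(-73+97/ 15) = -64.39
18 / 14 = 9 / 7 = 1.29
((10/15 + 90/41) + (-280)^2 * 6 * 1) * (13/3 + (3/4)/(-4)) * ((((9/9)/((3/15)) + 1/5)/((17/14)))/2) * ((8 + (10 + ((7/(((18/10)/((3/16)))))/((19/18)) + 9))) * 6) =45938544184897/66215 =693778512.19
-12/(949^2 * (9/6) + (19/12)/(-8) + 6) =-1152/129687101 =-0.00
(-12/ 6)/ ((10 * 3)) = -1/ 15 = -0.07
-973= -973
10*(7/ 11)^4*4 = 96040/ 14641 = 6.56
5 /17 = 0.29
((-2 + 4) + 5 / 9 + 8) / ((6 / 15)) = 475 / 18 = 26.39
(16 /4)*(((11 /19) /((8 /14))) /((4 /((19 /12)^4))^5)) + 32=277962960918363011166009551 /3925770232266214525108224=70.80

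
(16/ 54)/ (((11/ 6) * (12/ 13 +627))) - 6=-4848614/ 808137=-6.00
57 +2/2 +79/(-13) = 675/13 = 51.92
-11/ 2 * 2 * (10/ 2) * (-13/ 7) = 715/ 7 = 102.14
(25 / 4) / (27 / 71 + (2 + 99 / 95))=168625 / 92336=1.83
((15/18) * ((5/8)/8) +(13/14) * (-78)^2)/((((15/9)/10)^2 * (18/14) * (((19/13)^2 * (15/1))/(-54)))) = -7699220373/28880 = -266593.50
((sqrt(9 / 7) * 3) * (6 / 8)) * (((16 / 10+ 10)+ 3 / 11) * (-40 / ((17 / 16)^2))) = -9027072 * sqrt(7) / 22253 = -1073.27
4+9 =13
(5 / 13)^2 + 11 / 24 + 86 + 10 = 391835 / 4056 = 96.61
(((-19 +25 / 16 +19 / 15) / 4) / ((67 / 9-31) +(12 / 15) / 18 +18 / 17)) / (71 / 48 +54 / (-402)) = 0.13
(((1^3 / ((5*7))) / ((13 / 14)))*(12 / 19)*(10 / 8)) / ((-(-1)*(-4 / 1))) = -3 / 494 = -0.01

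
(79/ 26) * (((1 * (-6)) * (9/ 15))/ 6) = -237/ 130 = -1.82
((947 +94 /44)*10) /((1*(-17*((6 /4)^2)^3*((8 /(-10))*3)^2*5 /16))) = -27.23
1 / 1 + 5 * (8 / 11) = 51 / 11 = 4.64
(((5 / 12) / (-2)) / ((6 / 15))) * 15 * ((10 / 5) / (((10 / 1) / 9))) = -225 / 16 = -14.06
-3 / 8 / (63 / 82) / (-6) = 0.08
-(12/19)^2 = -144/361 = -0.40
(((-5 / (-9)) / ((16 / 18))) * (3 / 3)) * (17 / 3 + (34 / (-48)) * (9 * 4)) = -595 / 48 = -12.40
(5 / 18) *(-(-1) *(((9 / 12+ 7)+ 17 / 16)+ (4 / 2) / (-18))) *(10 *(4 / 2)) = 48.34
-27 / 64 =-0.42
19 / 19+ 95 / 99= 194 / 99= 1.96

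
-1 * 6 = -6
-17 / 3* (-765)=4335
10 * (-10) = -100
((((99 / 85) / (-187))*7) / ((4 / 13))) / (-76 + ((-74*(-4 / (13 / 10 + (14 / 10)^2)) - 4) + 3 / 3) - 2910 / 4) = 44499 / 224763970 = 0.00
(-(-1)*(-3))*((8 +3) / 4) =-33 / 4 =-8.25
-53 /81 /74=-53 /5994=-0.01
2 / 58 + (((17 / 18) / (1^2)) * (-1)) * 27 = -1477 / 58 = -25.47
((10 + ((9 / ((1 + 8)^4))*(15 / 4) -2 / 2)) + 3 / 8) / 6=18235 / 11664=1.56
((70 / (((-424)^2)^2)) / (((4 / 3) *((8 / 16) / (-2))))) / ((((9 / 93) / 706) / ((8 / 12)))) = -383005 / 12119778816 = -0.00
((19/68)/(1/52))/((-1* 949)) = -0.02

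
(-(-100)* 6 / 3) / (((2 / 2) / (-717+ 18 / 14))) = -1002000 / 7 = -143142.86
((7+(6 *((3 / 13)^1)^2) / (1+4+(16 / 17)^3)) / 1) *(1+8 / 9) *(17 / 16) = 9875495585 / 697494096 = 14.16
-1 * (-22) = 22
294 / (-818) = -147 / 409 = -0.36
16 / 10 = 8 / 5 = 1.60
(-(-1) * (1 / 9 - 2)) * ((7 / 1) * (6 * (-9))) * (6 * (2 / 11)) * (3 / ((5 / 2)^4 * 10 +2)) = 22848 / 3839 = 5.95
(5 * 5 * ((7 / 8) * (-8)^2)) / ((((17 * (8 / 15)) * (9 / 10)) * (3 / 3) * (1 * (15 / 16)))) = 183.01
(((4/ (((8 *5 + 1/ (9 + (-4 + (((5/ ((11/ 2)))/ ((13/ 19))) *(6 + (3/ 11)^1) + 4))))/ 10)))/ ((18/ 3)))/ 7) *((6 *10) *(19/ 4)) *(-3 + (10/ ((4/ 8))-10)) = 2726700/ 57487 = 47.43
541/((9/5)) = 2705/9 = 300.56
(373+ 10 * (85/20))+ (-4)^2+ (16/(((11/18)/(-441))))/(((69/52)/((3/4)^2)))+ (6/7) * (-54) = -15972163/3542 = -4509.36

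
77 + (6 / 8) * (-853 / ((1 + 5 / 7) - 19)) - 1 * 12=102.01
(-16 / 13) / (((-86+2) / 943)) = 3772 / 273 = 13.82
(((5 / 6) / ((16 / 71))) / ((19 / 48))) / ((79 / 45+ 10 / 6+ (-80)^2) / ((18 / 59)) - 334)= 143775 / 317880374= 0.00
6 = 6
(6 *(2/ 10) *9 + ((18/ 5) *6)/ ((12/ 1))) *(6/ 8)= 189/ 20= 9.45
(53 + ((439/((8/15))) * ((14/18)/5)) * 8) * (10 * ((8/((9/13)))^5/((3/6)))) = 786444436111360/177147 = 4439501860.67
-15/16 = -0.94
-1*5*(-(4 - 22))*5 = -450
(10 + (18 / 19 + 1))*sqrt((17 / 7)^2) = 3859 / 133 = 29.02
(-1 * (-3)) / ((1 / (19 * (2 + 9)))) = 627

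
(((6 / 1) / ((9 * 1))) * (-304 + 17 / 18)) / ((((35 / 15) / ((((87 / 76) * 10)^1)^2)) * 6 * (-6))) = 315.18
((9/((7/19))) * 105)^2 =6579225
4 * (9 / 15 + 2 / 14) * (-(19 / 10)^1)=-988 / 175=-5.65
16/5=3.20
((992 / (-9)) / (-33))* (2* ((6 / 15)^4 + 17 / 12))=5365232 / 556875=9.63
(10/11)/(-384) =-5/2112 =-0.00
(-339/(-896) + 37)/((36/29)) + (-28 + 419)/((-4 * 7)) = 74401/4608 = 16.15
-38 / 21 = -1.81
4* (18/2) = 36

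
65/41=1.59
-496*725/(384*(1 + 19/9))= -67425/224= -301.00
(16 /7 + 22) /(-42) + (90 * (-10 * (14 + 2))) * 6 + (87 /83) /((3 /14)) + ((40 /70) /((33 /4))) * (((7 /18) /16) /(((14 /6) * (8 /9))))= -185524022305 /2147376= -86395.69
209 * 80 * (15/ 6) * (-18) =-752400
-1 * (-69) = 69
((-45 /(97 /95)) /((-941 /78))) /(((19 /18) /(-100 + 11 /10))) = -31242510 /91277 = -342.28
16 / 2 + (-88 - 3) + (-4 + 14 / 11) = -943 / 11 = -85.73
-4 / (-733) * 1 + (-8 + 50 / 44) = -110595 / 16126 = -6.86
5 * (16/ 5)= 16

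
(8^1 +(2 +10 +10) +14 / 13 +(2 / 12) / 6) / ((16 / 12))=14557 / 624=23.33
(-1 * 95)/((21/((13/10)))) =-247/42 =-5.88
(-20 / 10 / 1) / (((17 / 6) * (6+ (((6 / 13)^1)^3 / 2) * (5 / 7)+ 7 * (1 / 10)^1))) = -0.10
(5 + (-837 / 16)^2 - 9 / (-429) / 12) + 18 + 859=132469687 / 36608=3618.60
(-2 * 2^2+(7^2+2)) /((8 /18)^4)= 282123 /256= 1102.04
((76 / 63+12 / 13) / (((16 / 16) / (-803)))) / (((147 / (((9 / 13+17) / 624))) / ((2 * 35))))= -201312100 / 8719893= -23.09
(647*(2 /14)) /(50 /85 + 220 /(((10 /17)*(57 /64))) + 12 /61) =38243523 /174076210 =0.22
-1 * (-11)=11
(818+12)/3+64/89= 74062/267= 277.39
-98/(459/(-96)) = 3136/153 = 20.50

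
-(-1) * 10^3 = 1000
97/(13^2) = 97/169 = 0.57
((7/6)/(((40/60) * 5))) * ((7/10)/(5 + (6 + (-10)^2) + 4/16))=49/22250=0.00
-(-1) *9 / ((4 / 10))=45 / 2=22.50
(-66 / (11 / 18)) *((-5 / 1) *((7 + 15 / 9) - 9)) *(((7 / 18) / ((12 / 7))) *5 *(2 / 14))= -175 / 6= -29.17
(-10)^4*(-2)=-20000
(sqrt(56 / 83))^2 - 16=-1272 / 83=-15.33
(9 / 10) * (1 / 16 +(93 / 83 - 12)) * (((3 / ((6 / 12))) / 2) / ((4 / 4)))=-77571 / 2656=-29.21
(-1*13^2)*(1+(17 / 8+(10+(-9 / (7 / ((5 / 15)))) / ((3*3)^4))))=-271656853 / 122472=-2218.11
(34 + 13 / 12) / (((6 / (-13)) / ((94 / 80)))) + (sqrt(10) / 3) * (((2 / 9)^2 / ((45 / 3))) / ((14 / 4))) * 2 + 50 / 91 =-23264021 / 262080 + 16 * sqrt(10) / 25515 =-88.76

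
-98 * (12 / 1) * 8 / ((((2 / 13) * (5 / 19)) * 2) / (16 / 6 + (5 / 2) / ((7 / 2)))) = -1964144 / 5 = -392828.80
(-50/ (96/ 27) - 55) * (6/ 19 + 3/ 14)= -155805/ 4256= -36.61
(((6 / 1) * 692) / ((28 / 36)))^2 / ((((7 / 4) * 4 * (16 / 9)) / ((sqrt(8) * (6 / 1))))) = 9425480112 * sqrt(2) / 343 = 38861929.46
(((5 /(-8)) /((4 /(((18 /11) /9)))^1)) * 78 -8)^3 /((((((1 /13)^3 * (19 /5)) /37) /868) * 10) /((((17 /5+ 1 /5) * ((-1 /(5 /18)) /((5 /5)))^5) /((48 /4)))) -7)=2270410527948130820889 /14906352031411318544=152.31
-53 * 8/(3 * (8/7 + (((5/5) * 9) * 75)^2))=-0.00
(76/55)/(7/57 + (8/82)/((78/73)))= 6.45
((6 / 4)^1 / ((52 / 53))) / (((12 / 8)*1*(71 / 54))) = 1431 / 1846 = 0.78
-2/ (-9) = 2/ 9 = 0.22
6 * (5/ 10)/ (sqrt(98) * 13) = 3 * sqrt(2)/ 182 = 0.02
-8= -8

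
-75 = -75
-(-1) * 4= 4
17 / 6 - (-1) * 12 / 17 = 361 / 102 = 3.54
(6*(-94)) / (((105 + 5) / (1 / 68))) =-0.08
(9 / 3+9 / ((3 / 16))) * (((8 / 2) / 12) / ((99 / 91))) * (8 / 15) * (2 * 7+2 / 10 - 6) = 507416 / 7425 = 68.34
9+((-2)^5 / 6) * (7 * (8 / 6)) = -367 / 9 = -40.78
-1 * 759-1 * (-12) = -747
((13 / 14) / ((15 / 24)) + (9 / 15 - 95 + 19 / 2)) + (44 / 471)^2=-1295194079 / 15528870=-83.41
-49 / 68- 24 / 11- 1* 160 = -121851 / 748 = -162.90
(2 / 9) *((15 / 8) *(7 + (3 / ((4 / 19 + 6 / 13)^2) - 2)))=1604035 / 330672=4.85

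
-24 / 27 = -8 / 9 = -0.89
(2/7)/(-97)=-2/679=-0.00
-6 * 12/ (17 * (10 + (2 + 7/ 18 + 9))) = -1296/ 6545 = -0.20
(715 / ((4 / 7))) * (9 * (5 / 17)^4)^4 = 5010651397705078125 / 194644767502667473924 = 0.03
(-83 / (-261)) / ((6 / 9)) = 83 / 174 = 0.48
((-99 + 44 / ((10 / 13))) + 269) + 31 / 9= 10379 / 45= 230.64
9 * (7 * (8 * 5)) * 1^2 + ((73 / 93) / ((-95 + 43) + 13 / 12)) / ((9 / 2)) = 429581296 / 170469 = 2520.00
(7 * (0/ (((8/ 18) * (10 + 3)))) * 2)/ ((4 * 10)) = 0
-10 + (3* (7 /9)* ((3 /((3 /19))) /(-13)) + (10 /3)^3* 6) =24431 /117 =208.81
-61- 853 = -914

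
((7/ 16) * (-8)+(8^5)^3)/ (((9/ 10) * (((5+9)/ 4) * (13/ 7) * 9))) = 78187493530730/ 117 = 668269175476.32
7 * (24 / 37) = 168 / 37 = 4.54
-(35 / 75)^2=-49 / 225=-0.22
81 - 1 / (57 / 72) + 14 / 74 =56188 / 703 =79.93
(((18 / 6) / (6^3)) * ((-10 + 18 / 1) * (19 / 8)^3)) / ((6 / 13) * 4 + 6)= 89167 / 470016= 0.19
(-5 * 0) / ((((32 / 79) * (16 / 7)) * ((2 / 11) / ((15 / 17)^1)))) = 0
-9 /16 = -0.56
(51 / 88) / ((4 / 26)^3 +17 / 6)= 336141 / 1645468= 0.20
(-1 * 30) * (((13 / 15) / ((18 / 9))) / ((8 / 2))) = -13 / 4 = -3.25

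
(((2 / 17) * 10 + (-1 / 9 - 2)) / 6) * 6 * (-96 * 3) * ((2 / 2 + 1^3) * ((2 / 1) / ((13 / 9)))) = 12672 / 17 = 745.41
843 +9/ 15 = 4218/ 5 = 843.60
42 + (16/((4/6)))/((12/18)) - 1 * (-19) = 97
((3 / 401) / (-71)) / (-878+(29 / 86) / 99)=25542 / 212828212873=0.00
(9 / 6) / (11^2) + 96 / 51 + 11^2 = 505589 / 4114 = 122.89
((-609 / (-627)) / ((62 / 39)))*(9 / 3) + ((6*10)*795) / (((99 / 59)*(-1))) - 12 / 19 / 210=-12891791079 / 453530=-28425.44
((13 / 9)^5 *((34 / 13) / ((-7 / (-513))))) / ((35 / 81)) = 18450406 / 6615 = 2789.18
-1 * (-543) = 543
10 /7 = 1.43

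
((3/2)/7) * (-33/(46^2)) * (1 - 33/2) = 3069/59248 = 0.05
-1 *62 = -62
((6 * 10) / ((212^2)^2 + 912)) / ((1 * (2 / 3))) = 45 / 1009982024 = 0.00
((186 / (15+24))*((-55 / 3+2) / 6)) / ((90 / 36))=-3038 / 585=-5.19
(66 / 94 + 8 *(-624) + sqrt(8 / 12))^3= -12910232826110109 / 103823 + 495296439947 *sqrt(6) / 19881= -124287461382.65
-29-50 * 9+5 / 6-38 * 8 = -4693 / 6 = -782.17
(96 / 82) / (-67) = -48 / 2747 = -0.02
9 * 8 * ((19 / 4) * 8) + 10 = 2746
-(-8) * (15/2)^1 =60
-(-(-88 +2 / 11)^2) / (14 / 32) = 2132928 / 121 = 17627.50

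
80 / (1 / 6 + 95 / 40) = 1920 / 61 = 31.48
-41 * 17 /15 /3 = -15.49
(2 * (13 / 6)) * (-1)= -13 / 3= -4.33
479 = 479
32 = 32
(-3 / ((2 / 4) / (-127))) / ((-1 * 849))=-254 / 283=-0.90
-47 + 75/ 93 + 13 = -1029/ 31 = -33.19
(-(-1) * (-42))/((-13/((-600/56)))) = -450/13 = -34.62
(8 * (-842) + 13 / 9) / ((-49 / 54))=363666 / 49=7421.76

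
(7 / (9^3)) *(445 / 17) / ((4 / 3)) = 3115 / 16524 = 0.19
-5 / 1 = -5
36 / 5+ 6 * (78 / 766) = 14958 / 1915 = 7.81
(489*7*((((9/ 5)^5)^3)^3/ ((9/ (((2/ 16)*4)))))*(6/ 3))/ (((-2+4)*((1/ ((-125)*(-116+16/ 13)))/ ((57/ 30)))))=23525547925943307364991851007391945852591649226961/ 14779288903810083866119384765625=1591791599653921635.76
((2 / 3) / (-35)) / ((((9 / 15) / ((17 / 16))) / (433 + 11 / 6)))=-44353 / 3024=-14.67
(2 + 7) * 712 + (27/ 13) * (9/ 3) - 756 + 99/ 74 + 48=5490681/ 962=5707.57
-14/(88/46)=-161/22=-7.32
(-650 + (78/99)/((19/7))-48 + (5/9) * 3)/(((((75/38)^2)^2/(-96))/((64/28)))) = 2724657307648/270703125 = 10065.11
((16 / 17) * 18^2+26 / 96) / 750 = 249053 / 612000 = 0.41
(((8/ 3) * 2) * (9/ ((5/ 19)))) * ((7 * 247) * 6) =1892217.60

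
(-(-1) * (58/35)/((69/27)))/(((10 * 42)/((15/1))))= 261/11270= 0.02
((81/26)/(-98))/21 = -0.00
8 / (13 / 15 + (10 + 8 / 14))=840 / 1201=0.70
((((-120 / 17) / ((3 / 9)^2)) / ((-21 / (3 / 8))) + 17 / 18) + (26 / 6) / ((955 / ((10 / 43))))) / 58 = 36591053 / 1020350268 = 0.04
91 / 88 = 1.03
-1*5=-5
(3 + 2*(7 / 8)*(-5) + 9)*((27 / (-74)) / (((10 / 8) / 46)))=-8073 / 185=-43.64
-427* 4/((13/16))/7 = -3904/13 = -300.31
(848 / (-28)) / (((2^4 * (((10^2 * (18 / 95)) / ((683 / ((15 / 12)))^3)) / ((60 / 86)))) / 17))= -21817274421812 / 112875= -193287038.07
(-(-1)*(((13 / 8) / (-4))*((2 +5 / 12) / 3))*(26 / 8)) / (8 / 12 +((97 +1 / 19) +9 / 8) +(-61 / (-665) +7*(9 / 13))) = -42369145 / 4134283584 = -0.01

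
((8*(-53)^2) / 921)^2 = 504990784 / 848241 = 595.34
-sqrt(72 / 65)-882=-882-6 *sqrt(130) / 65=-883.05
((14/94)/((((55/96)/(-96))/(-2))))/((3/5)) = 43008/517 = 83.19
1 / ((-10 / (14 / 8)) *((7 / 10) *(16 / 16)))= -1 / 4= -0.25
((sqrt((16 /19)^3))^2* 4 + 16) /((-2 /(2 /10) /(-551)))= 1828856 /1805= 1013.22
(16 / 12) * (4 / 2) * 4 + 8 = 56 / 3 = 18.67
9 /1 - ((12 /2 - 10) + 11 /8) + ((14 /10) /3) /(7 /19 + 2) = 63839 /5400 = 11.82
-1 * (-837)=837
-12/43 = -0.28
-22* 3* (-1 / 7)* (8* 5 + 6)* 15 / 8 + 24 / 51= 193657 / 238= 813.68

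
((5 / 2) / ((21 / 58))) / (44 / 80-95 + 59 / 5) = -100 / 1197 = -0.08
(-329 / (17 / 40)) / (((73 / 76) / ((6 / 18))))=-1000160 / 3723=-268.64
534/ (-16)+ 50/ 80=-131/ 4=-32.75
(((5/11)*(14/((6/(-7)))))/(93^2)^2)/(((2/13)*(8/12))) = -3185/3291428844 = -0.00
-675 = -675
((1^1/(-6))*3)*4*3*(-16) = 96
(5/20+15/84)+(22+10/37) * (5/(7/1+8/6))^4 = 3.31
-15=-15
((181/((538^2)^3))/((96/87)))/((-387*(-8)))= 5249/2402395934945901723648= 0.00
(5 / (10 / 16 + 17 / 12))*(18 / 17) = 2.59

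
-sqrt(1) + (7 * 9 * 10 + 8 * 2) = 645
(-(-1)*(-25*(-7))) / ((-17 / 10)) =-1750 / 17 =-102.94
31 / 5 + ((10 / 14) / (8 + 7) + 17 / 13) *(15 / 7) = 28997 / 3185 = 9.10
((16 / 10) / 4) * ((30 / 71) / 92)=3 / 1633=0.00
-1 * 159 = -159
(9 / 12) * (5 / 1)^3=375 / 4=93.75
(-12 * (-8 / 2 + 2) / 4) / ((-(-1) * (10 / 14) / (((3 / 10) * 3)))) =189 / 25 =7.56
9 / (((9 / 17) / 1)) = 17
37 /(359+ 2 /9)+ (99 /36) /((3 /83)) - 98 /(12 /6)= 27.19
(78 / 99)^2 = 676 / 1089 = 0.62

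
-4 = -4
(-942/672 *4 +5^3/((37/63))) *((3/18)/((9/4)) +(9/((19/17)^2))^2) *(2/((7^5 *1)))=39271507224679/30633606387342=1.28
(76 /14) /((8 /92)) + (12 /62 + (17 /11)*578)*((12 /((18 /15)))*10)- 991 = 211053900 /2387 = 88418.06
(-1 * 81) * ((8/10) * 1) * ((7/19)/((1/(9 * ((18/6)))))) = -644.59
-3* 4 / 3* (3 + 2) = -20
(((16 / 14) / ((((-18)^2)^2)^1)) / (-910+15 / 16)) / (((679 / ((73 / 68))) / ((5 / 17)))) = -146 / 26216784007533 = -0.00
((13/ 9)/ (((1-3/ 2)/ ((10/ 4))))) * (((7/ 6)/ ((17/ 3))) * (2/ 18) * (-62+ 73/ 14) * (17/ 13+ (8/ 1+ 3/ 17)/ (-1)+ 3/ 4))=-796325/ 13872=-57.41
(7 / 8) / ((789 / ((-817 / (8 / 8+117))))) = -5719 / 744816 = -0.01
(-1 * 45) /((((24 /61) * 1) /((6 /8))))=-2745 /32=-85.78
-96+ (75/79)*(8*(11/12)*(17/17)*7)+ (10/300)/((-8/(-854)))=-414347/9480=-43.71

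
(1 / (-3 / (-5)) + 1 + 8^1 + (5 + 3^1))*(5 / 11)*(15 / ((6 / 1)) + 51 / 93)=8820 / 341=25.87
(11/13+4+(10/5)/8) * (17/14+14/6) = 39485/2184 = 18.08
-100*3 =-300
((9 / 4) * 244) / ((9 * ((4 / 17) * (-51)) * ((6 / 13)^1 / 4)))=-793 / 18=-44.06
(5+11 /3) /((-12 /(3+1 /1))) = -26 /9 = -2.89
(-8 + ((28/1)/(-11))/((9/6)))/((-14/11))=160/21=7.62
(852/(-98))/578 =-213/14161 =-0.02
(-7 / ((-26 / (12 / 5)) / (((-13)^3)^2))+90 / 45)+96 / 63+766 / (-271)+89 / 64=5679824310799 / 1821120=3118863.29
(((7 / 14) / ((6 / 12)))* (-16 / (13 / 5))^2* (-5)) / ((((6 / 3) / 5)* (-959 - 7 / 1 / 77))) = 17600 / 35659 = 0.49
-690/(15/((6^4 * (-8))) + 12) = -2384640/41467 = -57.51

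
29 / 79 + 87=6902 / 79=87.37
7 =7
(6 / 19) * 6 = 36 / 19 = 1.89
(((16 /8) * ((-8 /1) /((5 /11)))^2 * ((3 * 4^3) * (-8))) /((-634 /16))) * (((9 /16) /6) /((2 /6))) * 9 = 481738752 /7925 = 60787.22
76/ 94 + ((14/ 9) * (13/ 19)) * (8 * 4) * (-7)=-1909598/ 8037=-237.60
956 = 956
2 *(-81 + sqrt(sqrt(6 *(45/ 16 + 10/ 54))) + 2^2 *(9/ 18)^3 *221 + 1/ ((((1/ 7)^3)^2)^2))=2590^(1/ 4) *sqrt(3)/ 3 + 27682574461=27682574465.12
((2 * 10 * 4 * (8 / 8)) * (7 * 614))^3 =40650809135104000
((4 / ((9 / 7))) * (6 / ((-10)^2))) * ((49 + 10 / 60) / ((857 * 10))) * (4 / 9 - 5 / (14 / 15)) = -36521 / 6941700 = -0.01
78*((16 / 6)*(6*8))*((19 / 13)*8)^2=17743872 / 13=1364913.23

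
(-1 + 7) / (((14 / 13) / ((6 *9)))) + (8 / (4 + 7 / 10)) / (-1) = 98422 / 329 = 299.16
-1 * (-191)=191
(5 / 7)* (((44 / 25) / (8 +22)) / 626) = 11 / 164325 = 0.00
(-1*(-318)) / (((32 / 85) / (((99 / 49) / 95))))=267597 / 14896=17.96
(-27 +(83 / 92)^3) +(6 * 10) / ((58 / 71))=1065474559 / 22581952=47.18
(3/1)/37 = 3/37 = 0.08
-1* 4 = -4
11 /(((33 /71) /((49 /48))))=3479 /144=24.16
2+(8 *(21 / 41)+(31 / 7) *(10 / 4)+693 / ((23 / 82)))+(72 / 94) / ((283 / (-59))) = 436840497441 / 175599802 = 2487.70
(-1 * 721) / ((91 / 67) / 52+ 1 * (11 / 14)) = -888.11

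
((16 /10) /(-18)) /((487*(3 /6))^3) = -32 /5197558635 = -0.00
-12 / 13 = -0.92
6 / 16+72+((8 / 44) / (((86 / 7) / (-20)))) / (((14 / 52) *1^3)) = 269707 / 3784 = 71.28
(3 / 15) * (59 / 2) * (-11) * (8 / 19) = -2596 / 95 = -27.33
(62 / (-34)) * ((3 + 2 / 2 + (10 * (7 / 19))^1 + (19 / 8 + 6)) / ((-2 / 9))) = 681039 / 5168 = 131.78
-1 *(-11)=11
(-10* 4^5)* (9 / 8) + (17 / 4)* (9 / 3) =-46029 / 4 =-11507.25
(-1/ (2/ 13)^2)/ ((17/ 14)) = -1183/ 34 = -34.79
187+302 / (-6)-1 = 407 / 3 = 135.67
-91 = -91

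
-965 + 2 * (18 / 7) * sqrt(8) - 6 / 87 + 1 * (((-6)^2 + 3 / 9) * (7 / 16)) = -1321249 / 1392 + 72 * sqrt(2) / 7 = -934.63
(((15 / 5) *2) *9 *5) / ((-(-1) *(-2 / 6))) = -810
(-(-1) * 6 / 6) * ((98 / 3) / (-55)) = -98 / 165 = -0.59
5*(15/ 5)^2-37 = 8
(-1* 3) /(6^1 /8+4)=-12 /19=-0.63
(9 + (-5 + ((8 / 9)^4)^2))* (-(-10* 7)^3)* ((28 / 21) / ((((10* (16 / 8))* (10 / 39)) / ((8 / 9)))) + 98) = 57301367864104000 / 387420489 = 147904846.26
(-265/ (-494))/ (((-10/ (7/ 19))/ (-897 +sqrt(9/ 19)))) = 17.71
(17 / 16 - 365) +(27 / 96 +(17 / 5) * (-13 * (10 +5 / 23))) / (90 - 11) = -21492959 / 58144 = -369.65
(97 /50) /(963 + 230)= 97 /59650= 0.00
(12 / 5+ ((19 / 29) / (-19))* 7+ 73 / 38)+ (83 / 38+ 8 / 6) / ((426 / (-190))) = 4420153 / 1760445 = 2.51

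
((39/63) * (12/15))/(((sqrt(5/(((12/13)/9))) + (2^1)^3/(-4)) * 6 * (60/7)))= 52/120825 + 13 * sqrt(195)/120825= 0.00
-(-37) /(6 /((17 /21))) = 629 /126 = 4.99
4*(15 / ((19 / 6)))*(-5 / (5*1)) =-360 / 19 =-18.95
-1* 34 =-34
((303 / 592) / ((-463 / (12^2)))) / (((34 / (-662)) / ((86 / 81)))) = 2875066 / 873681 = 3.29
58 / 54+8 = 245 / 27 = 9.07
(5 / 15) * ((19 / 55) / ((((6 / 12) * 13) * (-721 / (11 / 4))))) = -19 / 281190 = -0.00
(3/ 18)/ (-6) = -1/ 36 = -0.03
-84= -84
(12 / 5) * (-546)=-6552 / 5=-1310.40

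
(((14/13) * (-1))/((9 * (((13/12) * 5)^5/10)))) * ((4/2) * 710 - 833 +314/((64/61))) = -686109312/3016755625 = -0.23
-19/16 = -1.19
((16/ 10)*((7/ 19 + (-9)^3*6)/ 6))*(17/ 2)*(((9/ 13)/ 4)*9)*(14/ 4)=-266997087/ 4940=-54047.99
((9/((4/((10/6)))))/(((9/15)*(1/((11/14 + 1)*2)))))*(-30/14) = -47.83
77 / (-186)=-77 / 186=-0.41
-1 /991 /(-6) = 1 /5946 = 0.00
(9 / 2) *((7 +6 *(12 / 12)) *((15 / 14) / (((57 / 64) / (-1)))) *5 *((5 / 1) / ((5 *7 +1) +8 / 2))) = -5850 / 133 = -43.98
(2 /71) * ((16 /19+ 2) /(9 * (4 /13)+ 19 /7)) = 9828 /673151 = 0.01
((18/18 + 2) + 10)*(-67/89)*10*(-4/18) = 17420/801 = 21.75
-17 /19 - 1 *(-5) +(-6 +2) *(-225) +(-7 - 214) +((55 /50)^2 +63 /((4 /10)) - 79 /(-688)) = 275142753 /326800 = 841.93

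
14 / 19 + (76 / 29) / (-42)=7804 / 11571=0.67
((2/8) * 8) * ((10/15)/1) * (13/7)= 52/21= 2.48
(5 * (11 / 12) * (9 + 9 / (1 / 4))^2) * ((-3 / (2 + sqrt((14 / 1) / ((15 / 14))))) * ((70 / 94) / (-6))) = -19490625 / 25568 + 9095625 * sqrt(15) / 25568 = 615.48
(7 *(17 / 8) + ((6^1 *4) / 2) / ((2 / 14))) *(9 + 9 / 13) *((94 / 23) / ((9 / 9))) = 2342151 / 598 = 3916.64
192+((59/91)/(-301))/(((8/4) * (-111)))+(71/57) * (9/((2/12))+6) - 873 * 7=-675218333761/115535238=-5844.26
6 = 6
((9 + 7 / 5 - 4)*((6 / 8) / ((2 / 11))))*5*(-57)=-7524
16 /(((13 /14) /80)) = 17920 /13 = 1378.46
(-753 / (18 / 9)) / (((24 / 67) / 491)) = -8257147 / 16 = -516071.69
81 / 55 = 1.47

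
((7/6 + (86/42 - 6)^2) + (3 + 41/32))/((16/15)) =19.75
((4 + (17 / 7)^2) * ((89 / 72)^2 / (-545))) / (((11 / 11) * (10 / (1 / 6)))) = -768337 / 1661264640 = -0.00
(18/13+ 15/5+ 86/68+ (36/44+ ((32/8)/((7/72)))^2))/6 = 404814533/1429428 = 283.20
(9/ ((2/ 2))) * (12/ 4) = 27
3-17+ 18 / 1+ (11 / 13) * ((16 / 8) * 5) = 162 / 13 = 12.46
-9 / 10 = -0.90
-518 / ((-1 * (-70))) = -37 / 5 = -7.40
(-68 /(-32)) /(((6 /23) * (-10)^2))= 0.08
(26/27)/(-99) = -26/2673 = -0.01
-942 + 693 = -249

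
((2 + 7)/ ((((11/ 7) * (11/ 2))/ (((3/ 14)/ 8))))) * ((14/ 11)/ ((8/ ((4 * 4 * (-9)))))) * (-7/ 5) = 11907/ 13310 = 0.89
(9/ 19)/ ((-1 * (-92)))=0.01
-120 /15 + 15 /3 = -3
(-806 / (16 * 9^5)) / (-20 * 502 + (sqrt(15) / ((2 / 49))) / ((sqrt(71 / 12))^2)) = 1402037 * sqrt(15) / 40006844551231920 + 509912273 / 6001026682684788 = 0.00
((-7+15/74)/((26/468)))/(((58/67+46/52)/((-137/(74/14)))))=7562706606/4174081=1811.83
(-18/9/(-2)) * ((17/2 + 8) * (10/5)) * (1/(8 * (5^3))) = 33/1000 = 0.03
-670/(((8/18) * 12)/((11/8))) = -11055/64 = -172.73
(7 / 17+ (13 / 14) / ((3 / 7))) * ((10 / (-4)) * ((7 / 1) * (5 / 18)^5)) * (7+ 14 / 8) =-1006796875 / 1541887488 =-0.65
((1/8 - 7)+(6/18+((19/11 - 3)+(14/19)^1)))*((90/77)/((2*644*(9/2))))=-177505/124366704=-0.00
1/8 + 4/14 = 23/56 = 0.41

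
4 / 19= 0.21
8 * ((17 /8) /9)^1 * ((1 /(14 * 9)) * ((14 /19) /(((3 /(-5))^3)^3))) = -33203125 /30292137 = -1.10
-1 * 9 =-9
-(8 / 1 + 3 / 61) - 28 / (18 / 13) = -15521 / 549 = -28.27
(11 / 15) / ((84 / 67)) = 737 / 1260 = 0.58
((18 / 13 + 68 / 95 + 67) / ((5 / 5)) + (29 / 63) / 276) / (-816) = -1483910347 / 17522930880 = -0.08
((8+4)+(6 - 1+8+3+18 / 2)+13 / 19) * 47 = 33652 / 19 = 1771.16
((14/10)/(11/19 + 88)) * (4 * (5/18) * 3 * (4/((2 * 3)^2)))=266/45441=0.01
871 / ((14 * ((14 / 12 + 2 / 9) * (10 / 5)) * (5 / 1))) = 7839 / 1750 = 4.48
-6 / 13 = -0.46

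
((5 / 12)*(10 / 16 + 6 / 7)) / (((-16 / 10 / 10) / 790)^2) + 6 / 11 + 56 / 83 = 36948185728807 / 2454144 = 15055426.95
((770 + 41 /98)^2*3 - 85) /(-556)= -17100386663 /5339824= -3202.43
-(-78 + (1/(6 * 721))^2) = 78.00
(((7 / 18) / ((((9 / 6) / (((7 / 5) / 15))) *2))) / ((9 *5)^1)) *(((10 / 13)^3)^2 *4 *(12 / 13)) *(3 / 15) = 627200 / 15247889631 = 0.00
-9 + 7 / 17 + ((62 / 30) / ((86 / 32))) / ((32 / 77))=-147761 / 21930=-6.74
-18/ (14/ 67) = -603/ 7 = -86.14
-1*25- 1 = -26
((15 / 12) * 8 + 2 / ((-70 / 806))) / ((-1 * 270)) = 0.05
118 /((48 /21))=413 /8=51.62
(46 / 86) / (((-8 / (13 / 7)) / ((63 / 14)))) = -2691 / 4816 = -0.56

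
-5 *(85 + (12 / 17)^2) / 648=-123545 / 187272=-0.66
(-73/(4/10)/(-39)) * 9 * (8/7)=4380/91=48.13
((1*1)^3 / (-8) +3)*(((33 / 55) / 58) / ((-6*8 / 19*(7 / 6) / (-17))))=22287 / 129920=0.17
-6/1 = -6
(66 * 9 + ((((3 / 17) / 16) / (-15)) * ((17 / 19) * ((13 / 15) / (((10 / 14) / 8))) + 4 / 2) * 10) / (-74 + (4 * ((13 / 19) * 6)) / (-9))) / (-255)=-2.33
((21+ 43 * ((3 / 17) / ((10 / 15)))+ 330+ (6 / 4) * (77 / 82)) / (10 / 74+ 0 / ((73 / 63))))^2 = 1408291715547369 / 194323600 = 7247147.11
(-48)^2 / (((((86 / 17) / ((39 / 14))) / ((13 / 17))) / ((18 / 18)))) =292032 / 301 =970.21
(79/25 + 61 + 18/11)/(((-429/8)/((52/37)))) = -579008/335775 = -1.72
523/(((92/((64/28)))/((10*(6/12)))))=10460/161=64.97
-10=-10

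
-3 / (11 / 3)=-9 / 11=-0.82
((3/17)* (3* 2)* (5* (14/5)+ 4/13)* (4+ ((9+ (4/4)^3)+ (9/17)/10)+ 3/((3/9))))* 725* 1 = 951258870/3757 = 253196.40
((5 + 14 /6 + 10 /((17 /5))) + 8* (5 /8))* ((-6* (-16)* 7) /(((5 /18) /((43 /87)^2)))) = 645286208 /71485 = 9026.88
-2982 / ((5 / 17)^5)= -4234013574 / 3125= -1354884.34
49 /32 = 1.53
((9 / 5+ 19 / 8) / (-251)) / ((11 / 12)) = -501 / 27610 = -0.02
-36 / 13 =-2.77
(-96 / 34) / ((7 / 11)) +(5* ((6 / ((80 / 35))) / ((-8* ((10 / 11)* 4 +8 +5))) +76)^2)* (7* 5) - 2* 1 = 1832329618939969 / 1813704704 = 1010268.99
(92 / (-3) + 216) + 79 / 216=40111 / 216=185.70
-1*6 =-6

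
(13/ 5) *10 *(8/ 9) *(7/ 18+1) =2600/ 81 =32.10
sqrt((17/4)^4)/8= 289/128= 2.26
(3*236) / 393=236 / 131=1.80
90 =90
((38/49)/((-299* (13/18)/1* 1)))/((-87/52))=912/424879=0.00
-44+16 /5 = -204 /5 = -40.80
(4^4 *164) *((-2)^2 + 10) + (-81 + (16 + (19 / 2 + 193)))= 1175827 / 2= 587913.50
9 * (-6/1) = -54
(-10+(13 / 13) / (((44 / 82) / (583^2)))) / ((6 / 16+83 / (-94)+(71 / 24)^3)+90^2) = 77.96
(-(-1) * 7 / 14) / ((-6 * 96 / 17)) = -17 / 1152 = -0.01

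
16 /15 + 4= 76 /15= 5.07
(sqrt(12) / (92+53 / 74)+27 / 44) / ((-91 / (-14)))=296 * sqrt(3) / 89193+27 / 286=0.10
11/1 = 11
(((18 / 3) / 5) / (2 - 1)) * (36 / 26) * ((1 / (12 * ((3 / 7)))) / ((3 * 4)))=7 / 260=0.03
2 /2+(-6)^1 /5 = -1 /5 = -0.20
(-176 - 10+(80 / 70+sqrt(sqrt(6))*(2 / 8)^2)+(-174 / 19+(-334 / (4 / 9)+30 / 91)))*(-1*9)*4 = 58832118 / 1729 - 9*6^(1 / 4) / 4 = 34023.15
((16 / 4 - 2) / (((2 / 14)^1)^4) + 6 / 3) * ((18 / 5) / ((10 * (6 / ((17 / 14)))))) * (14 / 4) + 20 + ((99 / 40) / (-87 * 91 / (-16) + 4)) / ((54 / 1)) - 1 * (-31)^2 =284.02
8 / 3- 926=-2770 / 3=-923.33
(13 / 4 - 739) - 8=-2975 / 4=-743.75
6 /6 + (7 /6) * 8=31 /3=10.33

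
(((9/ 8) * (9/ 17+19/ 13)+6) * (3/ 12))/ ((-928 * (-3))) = 607/ 820352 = 0.00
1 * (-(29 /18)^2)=-2.60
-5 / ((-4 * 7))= 5 / 28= 0.18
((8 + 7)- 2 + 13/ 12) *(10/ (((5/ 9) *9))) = 169/ 6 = 28.17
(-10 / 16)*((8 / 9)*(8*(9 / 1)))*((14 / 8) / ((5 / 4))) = -56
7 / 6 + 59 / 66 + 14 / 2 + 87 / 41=15130 / 1353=11.18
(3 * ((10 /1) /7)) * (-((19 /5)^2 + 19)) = -5016 /35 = -143.31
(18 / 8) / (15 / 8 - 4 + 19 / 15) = -270 / 103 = -2.62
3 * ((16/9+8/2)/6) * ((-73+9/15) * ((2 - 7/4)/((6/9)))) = -78.43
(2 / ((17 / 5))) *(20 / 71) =200 / 1207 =0.17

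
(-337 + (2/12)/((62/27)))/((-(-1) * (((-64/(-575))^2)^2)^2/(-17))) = 8486912402180981903076171875/34902897112121344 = 243157820822.66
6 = 6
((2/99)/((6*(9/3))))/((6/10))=5/2673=0.00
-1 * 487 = -487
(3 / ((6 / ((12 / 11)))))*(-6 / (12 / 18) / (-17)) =54 / 187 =0.29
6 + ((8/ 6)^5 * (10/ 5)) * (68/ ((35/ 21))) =141694/ 405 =349.86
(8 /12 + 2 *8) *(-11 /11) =-50 /3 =-16.67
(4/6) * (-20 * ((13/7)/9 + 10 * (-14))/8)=44035/189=232.99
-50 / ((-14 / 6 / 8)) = 1200 / 7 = 171.43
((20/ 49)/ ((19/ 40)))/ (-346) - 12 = -12.00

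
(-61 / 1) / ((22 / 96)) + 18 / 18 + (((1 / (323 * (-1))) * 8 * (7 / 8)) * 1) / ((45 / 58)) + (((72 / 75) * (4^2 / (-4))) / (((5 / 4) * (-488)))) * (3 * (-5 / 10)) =-64666970369 / 243824625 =-265.22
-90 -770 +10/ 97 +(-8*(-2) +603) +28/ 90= -1050157/ 4365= -240.59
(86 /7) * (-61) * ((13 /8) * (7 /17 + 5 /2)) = -3375801 /952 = -3546.01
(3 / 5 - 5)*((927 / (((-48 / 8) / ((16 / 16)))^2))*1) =-1133 / 10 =-113.30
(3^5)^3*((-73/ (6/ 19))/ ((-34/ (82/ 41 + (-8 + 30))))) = 39803868018/ 17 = 2341404001.06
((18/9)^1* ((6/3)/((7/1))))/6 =2/21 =0.10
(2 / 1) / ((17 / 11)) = 22 / 17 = 1.29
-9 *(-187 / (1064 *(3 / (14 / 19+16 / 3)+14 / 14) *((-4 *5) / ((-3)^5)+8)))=6431967 / 49107856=0.13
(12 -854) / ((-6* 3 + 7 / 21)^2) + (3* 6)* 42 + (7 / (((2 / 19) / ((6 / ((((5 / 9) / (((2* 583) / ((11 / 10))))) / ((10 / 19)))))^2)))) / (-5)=-25769639503026 / 53371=-482839735.12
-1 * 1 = -1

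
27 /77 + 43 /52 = 4715 /4004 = 1.18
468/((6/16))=1248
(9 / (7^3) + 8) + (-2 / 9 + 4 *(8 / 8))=36439 / 3087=11.80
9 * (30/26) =135/13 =10.38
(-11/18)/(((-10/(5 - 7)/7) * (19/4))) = -0.18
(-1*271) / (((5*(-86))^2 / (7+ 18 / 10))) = -2981 / 231125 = -0.01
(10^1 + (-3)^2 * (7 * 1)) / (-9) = -73 / 9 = -8.11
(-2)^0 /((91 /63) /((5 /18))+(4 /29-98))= -145 /13436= -0.01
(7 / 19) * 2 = 14 / 19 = 0.74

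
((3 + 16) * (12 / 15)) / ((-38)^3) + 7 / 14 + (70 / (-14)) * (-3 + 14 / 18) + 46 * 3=2430428 / 16245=149.61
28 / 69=0.41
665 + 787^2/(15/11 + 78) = 8469.19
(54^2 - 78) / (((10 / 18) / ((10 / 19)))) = 51084 / 19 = 2688.63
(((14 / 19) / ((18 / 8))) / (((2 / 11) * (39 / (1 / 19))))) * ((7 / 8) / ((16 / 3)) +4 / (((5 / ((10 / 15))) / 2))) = 0.00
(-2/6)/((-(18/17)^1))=17/54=0.31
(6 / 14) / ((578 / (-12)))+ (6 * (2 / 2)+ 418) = 857734 / 2023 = 423.99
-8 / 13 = -0.62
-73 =-73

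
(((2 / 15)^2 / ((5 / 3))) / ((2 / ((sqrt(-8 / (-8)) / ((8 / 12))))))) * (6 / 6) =1 / 125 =0.01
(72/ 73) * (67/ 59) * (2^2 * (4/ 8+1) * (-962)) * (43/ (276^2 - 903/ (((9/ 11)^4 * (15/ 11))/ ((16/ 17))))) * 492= -153225611189820/ 83782783207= -1828.84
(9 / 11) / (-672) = -3 / 2464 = -0.00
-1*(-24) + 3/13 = 315/13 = 24.23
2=2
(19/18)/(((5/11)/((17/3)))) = 3553/270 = 13.16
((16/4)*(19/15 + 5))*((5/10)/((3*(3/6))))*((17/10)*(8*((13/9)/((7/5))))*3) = 332384/945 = 351.73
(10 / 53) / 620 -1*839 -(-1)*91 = -2457927 / 3286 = -748.00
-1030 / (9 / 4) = -4120 / 9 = -457.78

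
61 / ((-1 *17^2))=-61 / 289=-0.21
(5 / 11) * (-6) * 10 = -300 / 11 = -27.27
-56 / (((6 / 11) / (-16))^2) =-433664 / 9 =-48184.89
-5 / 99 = -0.05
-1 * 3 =-3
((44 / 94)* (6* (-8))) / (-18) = 176 / 141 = 1.25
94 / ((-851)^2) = 94 / 724201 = 0.00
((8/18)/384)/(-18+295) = 1/239328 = 0.00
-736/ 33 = -22.30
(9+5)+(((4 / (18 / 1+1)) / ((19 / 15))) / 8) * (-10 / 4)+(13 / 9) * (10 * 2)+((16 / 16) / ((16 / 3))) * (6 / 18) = 2230085 / 51984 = 42.90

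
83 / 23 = 3.61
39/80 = 0.49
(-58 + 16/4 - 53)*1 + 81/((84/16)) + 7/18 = -11489/126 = -91.18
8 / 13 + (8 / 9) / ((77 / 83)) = 14176 / 9009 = 1.57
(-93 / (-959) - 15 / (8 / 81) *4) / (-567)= 388333 / 362502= 1.07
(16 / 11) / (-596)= -0.00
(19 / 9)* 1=19 / 9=2.11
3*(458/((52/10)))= 3435/13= 264.23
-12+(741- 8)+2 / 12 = 4327 / 6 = 721.17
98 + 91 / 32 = 100.84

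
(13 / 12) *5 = 65 / 12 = 5.42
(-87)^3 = -658503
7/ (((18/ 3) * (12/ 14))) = 1.36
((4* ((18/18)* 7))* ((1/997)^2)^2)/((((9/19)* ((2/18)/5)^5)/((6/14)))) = 4674712500/988053892081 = 0.00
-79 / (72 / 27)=-29.62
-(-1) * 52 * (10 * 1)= 520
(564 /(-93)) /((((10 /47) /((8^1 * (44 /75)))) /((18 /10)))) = -4665408 /19375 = -240.80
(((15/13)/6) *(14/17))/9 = 35/1989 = 0.02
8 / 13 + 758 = 9862 / 13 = 758.62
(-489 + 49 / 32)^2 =243328801 / 1024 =237625.78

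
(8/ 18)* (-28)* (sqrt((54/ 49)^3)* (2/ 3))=-192* sqrt(6)/ 49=-9.60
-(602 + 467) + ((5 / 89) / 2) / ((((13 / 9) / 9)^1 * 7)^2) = -1575692437 / 1474018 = -1068.98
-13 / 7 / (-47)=0.04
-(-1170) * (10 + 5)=17550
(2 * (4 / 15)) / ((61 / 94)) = 752 / 915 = 0.82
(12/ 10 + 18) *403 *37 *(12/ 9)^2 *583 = 4450873856/ 15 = 296724923.73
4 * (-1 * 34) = -136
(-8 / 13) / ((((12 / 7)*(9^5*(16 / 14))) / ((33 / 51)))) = -539 / 156597948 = -0.00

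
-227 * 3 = -681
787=787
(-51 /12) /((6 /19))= -323 /24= -13.46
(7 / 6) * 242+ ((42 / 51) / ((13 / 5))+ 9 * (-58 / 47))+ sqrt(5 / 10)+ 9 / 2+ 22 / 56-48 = sqrt(2) / 2+ 199312717 / 872508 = 229.14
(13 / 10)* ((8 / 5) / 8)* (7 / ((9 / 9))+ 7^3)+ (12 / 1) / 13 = 1195 / 13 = 91.92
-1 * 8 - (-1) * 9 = 1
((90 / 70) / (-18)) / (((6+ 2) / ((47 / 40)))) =-47 / 4480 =-0.01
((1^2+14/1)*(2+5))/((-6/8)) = -140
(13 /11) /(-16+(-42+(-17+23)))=-1 /44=-0.02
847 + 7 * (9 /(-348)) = 98231 /116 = 846.82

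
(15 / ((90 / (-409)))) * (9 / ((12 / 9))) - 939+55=-10753 / 8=-1344.12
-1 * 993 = -993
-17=-17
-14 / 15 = -0.93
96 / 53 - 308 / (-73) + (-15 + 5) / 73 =5.89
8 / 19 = 0.42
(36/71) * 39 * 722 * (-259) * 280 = -1035389489.58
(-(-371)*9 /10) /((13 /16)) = 410.95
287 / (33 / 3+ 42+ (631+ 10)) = 287 / 694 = 0.41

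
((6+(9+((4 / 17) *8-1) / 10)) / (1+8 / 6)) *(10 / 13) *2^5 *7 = 246240 / 221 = 1114.21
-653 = -653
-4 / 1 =-4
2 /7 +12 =86 /7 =12.29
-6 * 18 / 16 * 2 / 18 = -3 / 4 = -0.75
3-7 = -4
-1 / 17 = -0.06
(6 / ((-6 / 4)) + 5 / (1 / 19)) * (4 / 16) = 91 / 4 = 22.75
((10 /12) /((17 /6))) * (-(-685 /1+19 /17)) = 201.14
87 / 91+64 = 5911 / 91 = 64.96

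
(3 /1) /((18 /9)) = 3 /2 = 1.50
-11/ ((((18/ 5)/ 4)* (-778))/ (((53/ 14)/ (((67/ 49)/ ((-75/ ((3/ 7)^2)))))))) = -24996125/ 1407402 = -17.76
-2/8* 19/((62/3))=-57/248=-0.23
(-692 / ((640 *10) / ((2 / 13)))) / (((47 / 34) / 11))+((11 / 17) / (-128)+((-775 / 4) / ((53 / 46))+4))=-289432790533 / 1761635200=-164.30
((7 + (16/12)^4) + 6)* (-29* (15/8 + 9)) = -1100869/216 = -5096.62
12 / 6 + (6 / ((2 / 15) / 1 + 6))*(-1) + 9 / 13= 1.71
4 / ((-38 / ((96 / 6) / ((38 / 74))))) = -1184 / 361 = -3.28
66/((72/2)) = 11/6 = 1.83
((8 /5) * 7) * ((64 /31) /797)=0.03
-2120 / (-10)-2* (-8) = 228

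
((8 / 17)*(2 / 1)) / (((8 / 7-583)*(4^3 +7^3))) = -112 / 28181087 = -0.00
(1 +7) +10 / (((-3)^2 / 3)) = 11.33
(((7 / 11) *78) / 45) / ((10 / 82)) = 7462 / 825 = 9.04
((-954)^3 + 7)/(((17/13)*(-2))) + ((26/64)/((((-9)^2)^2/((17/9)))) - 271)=10664012568164125/32122656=331977921.38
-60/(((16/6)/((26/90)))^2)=-0.70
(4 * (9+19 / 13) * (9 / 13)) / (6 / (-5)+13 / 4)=97920 / 6929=14.13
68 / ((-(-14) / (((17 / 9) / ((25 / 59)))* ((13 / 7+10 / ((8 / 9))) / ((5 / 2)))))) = 6257717 / 55125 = 113.52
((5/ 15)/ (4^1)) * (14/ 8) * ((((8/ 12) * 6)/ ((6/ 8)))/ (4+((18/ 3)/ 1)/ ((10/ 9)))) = 35/ 423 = 0.08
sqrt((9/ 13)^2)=9/ 13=0.69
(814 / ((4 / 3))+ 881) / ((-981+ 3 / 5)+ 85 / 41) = -611515 / 401114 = -1.52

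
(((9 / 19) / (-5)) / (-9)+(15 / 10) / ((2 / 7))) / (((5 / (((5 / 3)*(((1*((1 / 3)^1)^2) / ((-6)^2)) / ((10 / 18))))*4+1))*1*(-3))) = -13993 / 38475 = -0.36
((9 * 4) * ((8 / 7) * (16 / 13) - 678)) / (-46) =529.51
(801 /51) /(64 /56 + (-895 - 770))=-1869 /197999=-0.01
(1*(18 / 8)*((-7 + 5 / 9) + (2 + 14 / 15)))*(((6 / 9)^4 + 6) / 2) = -19829 / 810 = -24.48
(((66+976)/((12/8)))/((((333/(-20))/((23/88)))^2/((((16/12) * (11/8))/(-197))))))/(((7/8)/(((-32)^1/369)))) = 881948800/5586171875361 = 0.00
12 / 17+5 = 5.71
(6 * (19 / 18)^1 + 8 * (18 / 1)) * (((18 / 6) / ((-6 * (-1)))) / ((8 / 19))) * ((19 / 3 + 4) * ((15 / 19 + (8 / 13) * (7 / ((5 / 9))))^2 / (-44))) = -15721366319 / 5137600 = -3060.06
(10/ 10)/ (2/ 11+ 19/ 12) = 0.57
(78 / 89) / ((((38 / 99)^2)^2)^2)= 359870430826888839 / 193476750163072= 1860.02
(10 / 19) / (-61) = -10 / 1159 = -0.01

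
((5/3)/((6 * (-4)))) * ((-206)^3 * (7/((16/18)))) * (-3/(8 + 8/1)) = -114736335/128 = -896377.62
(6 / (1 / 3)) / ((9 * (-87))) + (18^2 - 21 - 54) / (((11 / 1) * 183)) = 5879 / 58377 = 0.10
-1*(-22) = 22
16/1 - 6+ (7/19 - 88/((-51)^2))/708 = 349903055/34988652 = 10.00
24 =24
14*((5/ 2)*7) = 245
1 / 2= 0.50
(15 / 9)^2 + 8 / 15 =149 / 45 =3.31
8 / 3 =2.67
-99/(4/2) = -99/2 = -49.50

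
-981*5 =-4905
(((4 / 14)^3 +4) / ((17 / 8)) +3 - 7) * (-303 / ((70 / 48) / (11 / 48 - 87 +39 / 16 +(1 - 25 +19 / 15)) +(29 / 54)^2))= 34861453665984 / 15007343827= 2322.96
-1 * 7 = -7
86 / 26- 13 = -9.69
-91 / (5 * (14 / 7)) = -91 / 10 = -9.10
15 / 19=0.79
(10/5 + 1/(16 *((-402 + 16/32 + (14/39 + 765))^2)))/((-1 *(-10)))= 6443850809/32219246440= 0.20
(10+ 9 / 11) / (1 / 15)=1785 / 11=162.27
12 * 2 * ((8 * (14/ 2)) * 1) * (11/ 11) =1344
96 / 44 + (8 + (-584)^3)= -2190943632 / 11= -199176693.82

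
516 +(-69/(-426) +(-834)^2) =98842247/142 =696072.16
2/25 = 0.08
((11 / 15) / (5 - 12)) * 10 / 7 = -22 / 147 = -0.15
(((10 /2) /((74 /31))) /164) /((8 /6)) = 465 /48544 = 0.01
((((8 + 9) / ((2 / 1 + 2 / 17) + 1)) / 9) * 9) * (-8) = -2312 / 53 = -43.62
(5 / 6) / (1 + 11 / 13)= 65 / 144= 0.45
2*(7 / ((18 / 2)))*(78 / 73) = 1.66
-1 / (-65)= 1 / 65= 0.02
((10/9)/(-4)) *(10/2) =-25/18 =-1.39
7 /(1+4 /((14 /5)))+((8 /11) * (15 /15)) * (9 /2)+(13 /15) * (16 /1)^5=2549105521 /2805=908772.02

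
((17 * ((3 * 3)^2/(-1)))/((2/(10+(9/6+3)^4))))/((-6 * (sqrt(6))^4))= 342771/256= 1338.95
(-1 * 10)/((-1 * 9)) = 1.11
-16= -16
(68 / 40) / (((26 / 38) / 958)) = 154717 / 65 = 2380.26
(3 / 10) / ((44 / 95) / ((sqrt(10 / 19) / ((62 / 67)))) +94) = 0.00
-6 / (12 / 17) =-17 / 2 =-8.50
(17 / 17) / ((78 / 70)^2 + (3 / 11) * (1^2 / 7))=13475 / 17256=0.78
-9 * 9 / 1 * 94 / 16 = -3807 / 8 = -475.88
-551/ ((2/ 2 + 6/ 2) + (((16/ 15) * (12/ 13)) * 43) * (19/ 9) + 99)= -322335/ 112543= -2.86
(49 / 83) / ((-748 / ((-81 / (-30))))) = -1323 / 620840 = -0.00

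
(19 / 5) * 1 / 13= 19 / 65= 0.29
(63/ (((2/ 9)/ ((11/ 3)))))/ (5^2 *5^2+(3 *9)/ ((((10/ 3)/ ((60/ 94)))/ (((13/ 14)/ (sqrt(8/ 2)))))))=1367982/ 825659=1.66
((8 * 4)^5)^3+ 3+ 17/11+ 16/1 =415568250492528778805474/11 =37778931862957161709588.55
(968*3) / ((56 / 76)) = 27588 / 7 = 3941.14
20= 20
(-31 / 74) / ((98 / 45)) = -1395 / 7252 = -0.19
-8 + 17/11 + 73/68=-4025/748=-5.38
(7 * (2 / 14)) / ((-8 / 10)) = -5 / 4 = -1.25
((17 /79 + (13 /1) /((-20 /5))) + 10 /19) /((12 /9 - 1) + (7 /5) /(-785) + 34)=-0.07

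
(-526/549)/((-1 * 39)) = 526/21411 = 0.02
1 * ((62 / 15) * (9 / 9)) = 62 / 15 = 4.13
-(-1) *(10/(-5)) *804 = -1608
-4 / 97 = -0.04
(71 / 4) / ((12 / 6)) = 8.88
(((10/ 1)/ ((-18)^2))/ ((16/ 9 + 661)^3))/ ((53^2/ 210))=189/ 23847511920565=0.00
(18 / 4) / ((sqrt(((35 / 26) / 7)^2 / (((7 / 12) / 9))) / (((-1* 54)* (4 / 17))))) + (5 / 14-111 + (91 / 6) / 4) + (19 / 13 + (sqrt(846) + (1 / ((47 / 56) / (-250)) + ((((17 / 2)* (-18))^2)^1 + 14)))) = -1404* sqrt(21) / 85 + 3* sqrt(94) + 2362930067 / 102648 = 22973.13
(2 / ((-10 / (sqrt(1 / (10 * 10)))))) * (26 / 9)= -0.06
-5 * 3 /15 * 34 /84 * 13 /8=-221 /336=-0.66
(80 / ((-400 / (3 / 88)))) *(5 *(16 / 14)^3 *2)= -0.10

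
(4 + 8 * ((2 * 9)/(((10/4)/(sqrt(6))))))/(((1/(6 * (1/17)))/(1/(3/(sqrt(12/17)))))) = 16 * sqrt(51)/289 + 3456 * sqrt(34)/1445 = 14.34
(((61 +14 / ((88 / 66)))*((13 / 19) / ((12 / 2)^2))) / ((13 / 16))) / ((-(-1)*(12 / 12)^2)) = 286 / 171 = 1.67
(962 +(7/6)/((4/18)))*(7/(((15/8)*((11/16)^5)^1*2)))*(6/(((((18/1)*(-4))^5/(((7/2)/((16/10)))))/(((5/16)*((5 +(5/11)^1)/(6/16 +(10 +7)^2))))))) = -7583240/16144641080469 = -0.00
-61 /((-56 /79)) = 4819 /56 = 86.05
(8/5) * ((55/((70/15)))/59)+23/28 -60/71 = 34715/117292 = 0.30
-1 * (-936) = 936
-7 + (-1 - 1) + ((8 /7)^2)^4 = -35105993 /5764801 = -6.09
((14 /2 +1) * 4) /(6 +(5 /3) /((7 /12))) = 112 /31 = 3.61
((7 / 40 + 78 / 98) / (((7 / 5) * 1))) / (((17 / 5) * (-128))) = -9515 / 5970944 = -0.00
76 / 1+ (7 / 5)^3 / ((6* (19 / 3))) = 361343 / 4750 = 76.07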